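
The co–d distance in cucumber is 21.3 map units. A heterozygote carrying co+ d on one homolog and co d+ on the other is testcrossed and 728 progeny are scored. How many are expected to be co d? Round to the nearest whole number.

A map distance of 21.3 map units corresponds to a recombination frequency of 0.213.
The F1 is co+ d / co d+, so co d is a recombinant gamete class with expected frequency r/2 = 0.213/2 = 0.1065.
Expected number = 0.1065 × 728 = 77.53 ≈ 78.

78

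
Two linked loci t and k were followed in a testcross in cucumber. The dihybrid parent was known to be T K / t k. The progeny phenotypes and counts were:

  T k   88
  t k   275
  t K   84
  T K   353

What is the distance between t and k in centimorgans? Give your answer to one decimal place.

21.5 centimorgans

The recombinant classes are T k and t K: 88 + 84 = 172.
Recombination frequency = 172/800 = 0.2150 ≈ 21.5%, i.e. 21.5 centimorgans.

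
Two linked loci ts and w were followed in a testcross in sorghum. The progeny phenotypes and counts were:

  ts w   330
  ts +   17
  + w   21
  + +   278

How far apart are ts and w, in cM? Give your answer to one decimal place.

The two most frequent classes, + + (278) and ts w (330), are the parental types, so the F1 was + + / ts w.
The recombinant classes are + w and ts +: 21 + 17 = 38.
Recombination frequency = 38/646 = 0.0588 ≈ 5.9%, i.e. 5.9 cM.

5.9 cM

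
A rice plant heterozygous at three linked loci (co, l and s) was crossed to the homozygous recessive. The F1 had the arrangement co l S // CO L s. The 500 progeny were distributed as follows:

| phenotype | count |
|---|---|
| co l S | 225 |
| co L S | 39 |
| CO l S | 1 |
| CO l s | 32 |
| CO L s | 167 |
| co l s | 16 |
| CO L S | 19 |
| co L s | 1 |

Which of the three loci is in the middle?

co

The two rarest classes, CO l S and co L s, are the double crossovers. Comparing them with the parentals, only the co allele has switched, so co is the middle locus and the order is l – co – s.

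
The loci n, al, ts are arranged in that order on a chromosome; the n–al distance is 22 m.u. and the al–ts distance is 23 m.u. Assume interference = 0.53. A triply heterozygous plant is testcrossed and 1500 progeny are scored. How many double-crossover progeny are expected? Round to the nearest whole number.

36

Map distances give recombination frequencies of 0.220 and 0.230 for the two intervals.
With interference 0.53 (so coincidence = 0.47), expected double-crossover frequency = 0.220 × 0.230 × 0.47 = 0.02378.
Expected number = 0.02378 × 1500 = 35.67 ≈ 36.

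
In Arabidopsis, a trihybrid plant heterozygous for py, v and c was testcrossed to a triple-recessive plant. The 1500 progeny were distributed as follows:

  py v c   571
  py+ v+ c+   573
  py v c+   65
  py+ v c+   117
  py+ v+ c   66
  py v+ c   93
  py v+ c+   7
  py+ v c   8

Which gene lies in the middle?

py

The two most frequent reciprocal classes, py+ v+ c+ and py v c, are the parental types, so the F1 was py+ v+ c+ / py v c.
The two rarest classes, py v+ c+ and py+ v c, are the double crossovers. Comparing them with the parentals, only the py allele has switched, so py is the middle locus and the order is c – py – v.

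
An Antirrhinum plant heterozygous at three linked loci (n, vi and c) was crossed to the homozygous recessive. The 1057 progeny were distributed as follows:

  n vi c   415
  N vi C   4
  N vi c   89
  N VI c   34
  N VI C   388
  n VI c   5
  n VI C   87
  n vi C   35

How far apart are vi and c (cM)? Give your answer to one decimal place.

The two most frequent reciprocal classes, N VI C and n vi c, are the parental types, so the F1 was N VI C / n vi c.
The two rarest classes, N vi C and n VI c, are the double crossovers. Comparing them with the parentals, only the vi allele has switched, so vi is the middle locus and the order is c – vi – n.
Crossovers in the c–vi interval produce the single-crossover classes N VI c and n vi C (34 + 35 = 69) plus the double crossovers (9).
RF(c–vi) = (69 + 9) / 1057 = 78/1057 = 0.0738 → 7.4 cM.

7.4 cM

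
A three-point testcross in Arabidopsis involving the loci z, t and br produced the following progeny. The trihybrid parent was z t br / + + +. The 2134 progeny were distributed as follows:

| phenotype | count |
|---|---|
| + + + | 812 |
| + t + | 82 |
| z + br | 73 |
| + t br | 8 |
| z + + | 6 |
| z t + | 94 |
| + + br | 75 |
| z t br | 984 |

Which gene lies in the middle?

The two rarest classes, + t br and z + +, are the double crossovers. Comparing them with the parentals, only the z allele has switched, so z is the middle locus and the order is t – z – br.

z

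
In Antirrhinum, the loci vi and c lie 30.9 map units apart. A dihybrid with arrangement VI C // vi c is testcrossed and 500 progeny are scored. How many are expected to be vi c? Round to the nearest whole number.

173

A map distance of 30.9 map units corresponds to a recombination frequency of 0.309.
The F1 is VI C / vi c, so vi c is a parental gamete class with expected frequency (1 − r)/2 = 0.691/2 = 0.3455.
Expected number = 0.3455 × 500 = 172.75 ≈ 173.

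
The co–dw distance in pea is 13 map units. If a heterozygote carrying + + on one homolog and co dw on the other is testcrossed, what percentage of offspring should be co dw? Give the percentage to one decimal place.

43.5%

A map distance of 13 map units corresponds to a recombination frequency of 0.130.
The F1 is + + / co dw, so co dw is a parental gamete class with expected frequency (1 − r)/2 = 0.870/2 = 0.4350.
That is 0.4350 = 43.5% of the progeny.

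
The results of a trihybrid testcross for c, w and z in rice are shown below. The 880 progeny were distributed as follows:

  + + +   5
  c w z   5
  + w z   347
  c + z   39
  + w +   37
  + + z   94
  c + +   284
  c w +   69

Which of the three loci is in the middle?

The two most frequent reciprocal classes, + w z and c + +, are the parental types, so the F1 was + w z / c + +.
The two rarest classes, c w z and + + +, are the double crossovers. Comparing them with the parentals, only the c allele has switched, so c is the middle locus and the order is z – c – w.

c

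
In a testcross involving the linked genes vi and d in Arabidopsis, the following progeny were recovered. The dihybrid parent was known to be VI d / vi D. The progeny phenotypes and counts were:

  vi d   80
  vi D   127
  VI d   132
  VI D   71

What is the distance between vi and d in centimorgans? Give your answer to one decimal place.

36.8 centimorgans

The recombinant classes are VI D and vi d: 71 + 80 = 151.
Recombination frequency = 151/410 = 0.3683 ≈ 36.8%, i.e. 36.8 centimorgans.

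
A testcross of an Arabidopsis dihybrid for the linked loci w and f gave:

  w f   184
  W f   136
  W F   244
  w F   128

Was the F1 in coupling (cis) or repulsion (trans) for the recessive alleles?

The two most frequent classes are W F (244) and w f (184); these are the parental (non-recombinant) types.
So the F1 carried W F on one chromosome and w f on the other — the recessive alleles are on the same chromosome (cis / coupling).

cis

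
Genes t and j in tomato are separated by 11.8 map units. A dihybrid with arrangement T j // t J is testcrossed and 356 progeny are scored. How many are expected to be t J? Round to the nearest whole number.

157

A map distance of 11.8 map units corresponds to a recombination frequency of 0.118.
The F1 is T j / t J, so t J is a parental gamete class with expected frequency (1 − r)/2 = 0.882/2 = 0.4410.
Expected number = 0.4410 × 356 = 157.00 ≈ 157.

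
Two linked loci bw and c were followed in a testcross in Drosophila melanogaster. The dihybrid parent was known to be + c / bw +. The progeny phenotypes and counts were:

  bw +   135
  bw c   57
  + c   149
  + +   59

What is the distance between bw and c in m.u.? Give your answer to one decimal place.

29.0 m.u.

The recombinant classes are + + and bw c: 59 + 57 = 116.
Recombination frequency = 116/400 = 0.2900 ≈ 29.0%, i.e. 29.0 m.u.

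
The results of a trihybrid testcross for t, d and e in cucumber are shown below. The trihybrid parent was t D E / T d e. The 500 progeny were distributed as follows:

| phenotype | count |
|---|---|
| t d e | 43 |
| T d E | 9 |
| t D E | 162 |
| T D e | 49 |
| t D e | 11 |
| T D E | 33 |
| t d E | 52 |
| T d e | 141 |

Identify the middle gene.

e

The two rarest classes, t D e and T d E, are the double crossovers. Comparing them with the parentals, only the e allele has switched, so e is the middle locus and the order is d – e – t.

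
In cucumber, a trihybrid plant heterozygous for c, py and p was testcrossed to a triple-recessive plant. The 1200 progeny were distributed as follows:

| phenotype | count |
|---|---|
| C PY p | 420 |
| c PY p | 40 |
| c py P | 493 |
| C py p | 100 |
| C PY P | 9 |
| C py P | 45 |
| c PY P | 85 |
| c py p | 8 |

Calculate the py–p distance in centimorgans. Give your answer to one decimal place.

16.8 centimorgans

The two most frequent reciprocal classes, c py P and C PY p, are the parental types, so the F1 was c py P / C PY p.
The two rarest classes, c py p and C PY P, are the double crossovers. Comparing them with the parentals, only the p allele has switched, so p is the middle locus and the order is py – p – c.
Crossovers in the py–p interval produce the single-crossover classes c PY P and C py p (85 + 100 = 185) plus the double crossovers (17).
RF(py–p) = (185 + 17) / 1200 = 202/1200 = 0.1683 → 16.8 centimorgans.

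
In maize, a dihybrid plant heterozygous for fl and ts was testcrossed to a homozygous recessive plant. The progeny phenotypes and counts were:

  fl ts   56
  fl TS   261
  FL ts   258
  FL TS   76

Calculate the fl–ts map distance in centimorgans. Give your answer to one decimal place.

20.3 centimorgans

The two most frequent classes, FL ts (258) and fl TS (261), are the parental types, so the F1 was FL ts / fl TS.
The recombinant classes are FL TS and fl ts: 76 + 56 = 132.
Recombination frequency = 132/651 = 0.2028 ≈ 20.3%, i.e. 20.3 centimorgans.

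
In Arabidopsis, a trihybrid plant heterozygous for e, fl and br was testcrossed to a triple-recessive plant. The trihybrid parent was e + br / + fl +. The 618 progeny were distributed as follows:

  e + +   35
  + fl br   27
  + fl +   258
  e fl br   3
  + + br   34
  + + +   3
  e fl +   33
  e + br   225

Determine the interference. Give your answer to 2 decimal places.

0.25

The two rarest classes, e fl br and + + +, are the double crossovers. Comparing them with the parentals, only the fl allele has switched, so fl is the middle locus and the order is e – fl – br.
e–fl: (67 + 6)/618 = 0.1181; fl–br: (62 + 6)/618 = 0.1100.
Expected DCO frequency = 0.1181 × 0.1100 ≈ 0.01299; observed = 6/618 ≈ 0.00971.
Coefficient of coincidence = 0.00971/0.01299 ≈ 0.75; interference = 1 − 0.75 = 0.25.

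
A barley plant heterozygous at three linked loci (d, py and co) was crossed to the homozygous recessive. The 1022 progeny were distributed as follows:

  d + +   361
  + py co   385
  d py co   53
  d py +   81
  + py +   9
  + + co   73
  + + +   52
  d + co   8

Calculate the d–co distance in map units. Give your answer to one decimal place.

The two most frequent reciprocal classes, d + + and + py co, are the parental types, so the F1 was d + + / + py co.
The two rarest classes, d + co and + py +, are the double crossovers. Comparing them with the parentals, only the co allele has switched, so co is the middle locus and the order is d – co – py.
Crossovers in the d–co interval produce the single-crossover classes + + + and d py co (52 + 53 = 105) plus the double crossovers (17).
RF(d–co) = (105 + 17) / 1022 = 122/1022 = 0.1194 → 11.9 map units.

11.9 map units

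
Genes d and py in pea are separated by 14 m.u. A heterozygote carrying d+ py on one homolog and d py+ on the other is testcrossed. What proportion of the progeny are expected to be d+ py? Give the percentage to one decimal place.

A map distance of 14 m.u. corresponds to a recombination frequency of 0.140.
The F1 is d+ py / d py+, so d+ py is a parental gamete class with expected frequency (1 − r)/2 = 0.860/2 = 0.4300.
That is 0.4300 = 43.0% of the progeny.

43.0%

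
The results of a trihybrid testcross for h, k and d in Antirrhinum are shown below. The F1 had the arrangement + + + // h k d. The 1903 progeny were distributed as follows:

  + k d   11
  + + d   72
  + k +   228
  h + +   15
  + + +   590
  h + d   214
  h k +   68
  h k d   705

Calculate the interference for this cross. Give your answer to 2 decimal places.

The two rarest classes, h + + and + k d, are the double crossovers. Comparing them with the parentals, only the h allele has switched, so h is the middle locus and the order is k – h – d.
k–h: (442 + 26)/1903 = 0.2459; h–d: (140 + 26)/1903 = 0.0872.
Expected DCO frequency = 0.2459 × 0.0872 ≈ 0.02144; observed = 26/1903 ≈ 0.01366.
Coefficient of coincidence = 0.01366/0.02144 ≈ 0.64; interference = 1 − 0.64 = 0.36.

0.36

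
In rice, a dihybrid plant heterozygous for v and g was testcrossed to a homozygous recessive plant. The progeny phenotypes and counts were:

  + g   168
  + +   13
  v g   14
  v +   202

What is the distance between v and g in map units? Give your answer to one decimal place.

The two most frequent classes, + g (168) and v + (202), are the parental types, so the F1 was + g / v +.
The recombinant classes are + + and v g: 13 + 14 = 27.
Recombination frequency = 27/397 = 0.0680 ≈ 6.8%, i.e. 6.8 map units.

6.8 map units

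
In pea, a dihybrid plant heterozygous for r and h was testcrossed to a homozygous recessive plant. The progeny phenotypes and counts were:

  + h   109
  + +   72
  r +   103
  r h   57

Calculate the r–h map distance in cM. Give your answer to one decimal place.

37.8 cM

The two most frequent classes, + h (109) and r + (103), are the parental types, so the F1 was + h / r +.
The recombinant classes are + + and r h: 72 + 57 = 129.
Recombination frequency = 129/341 = 0.3783 ≈ 37.8%, i.e. 37.8 cM.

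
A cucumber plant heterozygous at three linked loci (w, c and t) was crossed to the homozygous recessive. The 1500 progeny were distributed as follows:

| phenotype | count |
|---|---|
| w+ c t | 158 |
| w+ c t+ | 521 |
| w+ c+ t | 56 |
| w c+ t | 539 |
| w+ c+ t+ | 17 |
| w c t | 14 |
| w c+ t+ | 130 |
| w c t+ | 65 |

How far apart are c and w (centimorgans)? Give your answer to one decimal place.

The two most frequent reciprocal classes, w+ c t+ and w c+ t, are the parental types, so the F1 was w+ c t+ / w c+ t.
The two rarest classes, w+ c+ t+ and w c t, are the double crossovers. Comparing them with the parentals, only the c allele has switched, so c is the middle locus and the order is w – c – t.
Crossovers in the w–c interval produce the single-crossover classes w c t+ and w+ c+ t (65 + 56 = 121) plus the double crossovers (31).
RF(w–c) = (121 + 31) / 1500 = 152/1500 = 0.1013 → 10.1 centimorgans.

10.1 centimorgans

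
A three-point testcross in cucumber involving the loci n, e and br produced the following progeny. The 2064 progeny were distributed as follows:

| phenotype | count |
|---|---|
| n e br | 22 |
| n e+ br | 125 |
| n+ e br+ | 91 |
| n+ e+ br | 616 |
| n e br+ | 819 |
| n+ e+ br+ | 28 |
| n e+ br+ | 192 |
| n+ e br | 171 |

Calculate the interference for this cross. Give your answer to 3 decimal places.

0.061

The two most frequent reciprocal classes, n e br+ and n+ e+ br, are the parental types, so the F1 was n e br+ / n+ e+ br.
The two rarest classes, n e br and n+ e+ br+, are the double crossovers. Comparing them with the parentals, only the br allele has switched, so br is the middle locus and the order is n – br – e.
n–br: (216 + 50)/2064 = 0.1289; br–e: (363 + 50)/2064 = 0.2001.
Expected DCO frequency = 0.1289 × 0.2001 ≈ 0.02579; observed = 50/2064 ≈ 0.02422.
Coefficient of coincidence = 0.02422/0.02579 ≈ 0.939; interference = 1 − 0.939 = 0.061.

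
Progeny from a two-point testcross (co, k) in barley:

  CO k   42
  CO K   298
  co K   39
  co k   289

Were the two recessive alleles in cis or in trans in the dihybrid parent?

The two most frequent classes are CO K (298) and co k (289); these are the parental (non-recombinant) types.
So the F1 carried CO K on one chromosome and co k on the other — the recessive alleles are on the same chromosome (cis / coupling).

cis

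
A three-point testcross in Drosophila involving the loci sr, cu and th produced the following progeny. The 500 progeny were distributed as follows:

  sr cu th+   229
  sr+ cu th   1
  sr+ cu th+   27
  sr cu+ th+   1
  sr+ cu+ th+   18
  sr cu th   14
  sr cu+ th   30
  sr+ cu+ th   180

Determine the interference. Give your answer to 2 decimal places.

0.50

The two most frequent reciprocal classes, sr cu th+ and sr+ cu+ th, are the parental types, so the F1 was sr cu th+ / sr+ cu+ th.
The two rarest classes, sr cu+ th+ and sr+ cu th, are the double crossovers. Comparing them with the parentals, only the cu allele has switched, so cu is the middle locus and the order is sr – cu – th.
sr–cu: (57 + 2)/500 = 0.1180; cu–th: (32 + 2)/500 = 0.0680.
Expected DCO frequency = 0.1180 × 0.0680 ≈ 0.00802; observed = 2/500 ≈ 0.00400.
Coefficient of coincidence = 0.00400/0.00802 ≈ 0.50; interference = 1 − 0.50 = 0.50.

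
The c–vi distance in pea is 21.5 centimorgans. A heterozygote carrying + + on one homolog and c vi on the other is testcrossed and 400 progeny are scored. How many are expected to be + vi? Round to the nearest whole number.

A map distance of 21.5 centimorgans corresponds to a recombination frequency of 0.215.
The F1 is + + / c vi, so + vi is a recombinant gamete class with expected frequency r/2 = 0.215/2 = 0.1075.
Expected number = 0.1075 × 400 = 43.00 ≈ 43.

43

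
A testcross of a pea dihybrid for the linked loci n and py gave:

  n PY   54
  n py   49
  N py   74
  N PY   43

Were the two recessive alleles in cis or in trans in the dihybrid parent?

The two most frequent classes are N py (74) and n PY (54); these are the parental (non-recombinant) types.
So the F1 carried N py on one chromosome and n PY on the other — the recessive alleles are on opposite chromosomes (trans / repulsion).

trans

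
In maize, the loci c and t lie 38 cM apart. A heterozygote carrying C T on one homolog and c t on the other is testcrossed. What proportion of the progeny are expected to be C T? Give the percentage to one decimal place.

31.0%

A map distance of 38 cM corresponds to a recombination frequency of 0.380.
The F1 is C T / c t, so C T is a parental gamete class with expected frequency (1 − r)/2 = 0.620/2 = 0.3100.
That is 0.3100 = 31.0% of the progeny.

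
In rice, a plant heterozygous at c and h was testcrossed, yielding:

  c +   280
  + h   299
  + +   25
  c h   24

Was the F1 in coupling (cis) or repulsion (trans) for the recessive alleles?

The two most frequent classes are + h (299) and c + (280); these are the parental (non-recombinant) types.
So the F1 carried + h on one chromosome and c + on the other — the recessive alleles are on opposite chromosomes (trans / repulsion).

trans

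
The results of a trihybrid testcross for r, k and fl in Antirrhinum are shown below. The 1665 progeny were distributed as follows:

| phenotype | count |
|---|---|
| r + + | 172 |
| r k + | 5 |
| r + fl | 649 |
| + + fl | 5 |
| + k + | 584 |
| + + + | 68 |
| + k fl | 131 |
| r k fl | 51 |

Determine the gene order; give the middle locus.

The two most frequent reciprocal classes, r + fl and + k +, are the parental types, so the F1 was r + fl / + k +.
The two rarest classes, + + fl and r k +, are the double crossovers. Comparing them with the parentals, only the r allele has switched, so r is the middle locus and the order is k – r – fl.

r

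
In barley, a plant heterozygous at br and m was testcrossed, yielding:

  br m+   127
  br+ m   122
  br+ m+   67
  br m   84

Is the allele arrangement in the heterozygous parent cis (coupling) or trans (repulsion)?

trans

The two most frequent classes are br+ m (122) and br m+ (127); these are the parental (non-recombinant) types.
So the F1 carried br+ m on one chromosome and br m+ on the other — the recessive alleles are on opposite chromosomes (trans / repulsion).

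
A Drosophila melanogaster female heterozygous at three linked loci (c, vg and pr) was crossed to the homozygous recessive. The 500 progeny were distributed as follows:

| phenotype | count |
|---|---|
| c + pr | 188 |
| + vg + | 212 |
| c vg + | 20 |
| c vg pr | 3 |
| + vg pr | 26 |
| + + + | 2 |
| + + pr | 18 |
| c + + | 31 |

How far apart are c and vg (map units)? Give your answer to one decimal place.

8.6 map units

The two most frequent reciprocal classes, + vg + and c + pr, are the parental types, so the F1 was + vg + / c + pr.
The two rarest classes, + + + and c vg pr, are the double crossovers. Comparing them with the parentals, only the vg allele has switched, so vg is the middle locus and the order is pr – vg – c.
Crossovers in the vg–c interval produce the single-crossover classes c vg + and + + pr (20 + 18 = 38) plus the double crossovers (5).
RF(vg–c) = (38 + 5) / 500 = 43/500 = 0.0860 → 8.6 map units.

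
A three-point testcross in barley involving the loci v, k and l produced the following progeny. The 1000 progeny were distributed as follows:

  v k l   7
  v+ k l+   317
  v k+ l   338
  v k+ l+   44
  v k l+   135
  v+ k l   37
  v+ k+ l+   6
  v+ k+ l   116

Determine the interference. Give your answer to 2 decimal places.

0.48

The two most frequent reciprocal classes, v k+ l and v+ k l+, are the parental types, so the F1 was v k+ l / v+ k l+.
The two rarest classes, v k l and v+ k+ l+, are the double crossovers. Comparing them with the parentals, only the k allele has switched, so k is the middle locus and the order is l – k – v.
l–k: (81 + 13)/1000 = 0.0940; k–v: (251 + 13)/1000 = 0.2640.
Expected DCO frequency = 0.0940 × 0.2640 ≈ 0.02482; observed = 13/1000 ≈ 0.01300.
Coefficient of coincidence = 0.01300/0.02482 ≈ 0.52; interference = 1 − 0.52 = 0.48.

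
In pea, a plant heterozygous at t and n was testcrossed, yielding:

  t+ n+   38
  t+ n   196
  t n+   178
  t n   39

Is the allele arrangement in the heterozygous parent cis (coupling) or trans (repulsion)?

The two most frequent classes are t+ n (196) and t n+ (178); these are the parental (non-recombinant) types.
So the F1 carried t+ n on one chromosome and t n+ on the other — the recessive alleles are on opposite chromosomes (trans / repulsion).

trans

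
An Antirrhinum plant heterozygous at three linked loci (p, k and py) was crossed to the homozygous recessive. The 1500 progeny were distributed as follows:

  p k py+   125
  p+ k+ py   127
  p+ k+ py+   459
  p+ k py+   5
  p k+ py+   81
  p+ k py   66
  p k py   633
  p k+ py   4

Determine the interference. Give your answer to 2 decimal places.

0.67

The two most frequent reciprocal classes, p+ k+ py+ and p k py, are the parental types, so the F1 was p+ k+ py+ / p k py.
The two rarest classes, p+ k py+ and p k+ py, are the double crossovers. Comparing them with the parentals, only the k allele has switched, so k is the middle locus and the order is py – k – p.
py–k: (252 + 9)/1500 = 0.1740; k–p: (147 + 9)/1500 = 0.1040.
Expected DCO frequency = 0.1740 × 0.1040 ≈ 0.01810; observed = 9/1500 ≈ 0.00600.
Coefficient of coincidence = 0.00600/0.01810 ≈ 0.33; interference = 1 − 0.33 = 0.67.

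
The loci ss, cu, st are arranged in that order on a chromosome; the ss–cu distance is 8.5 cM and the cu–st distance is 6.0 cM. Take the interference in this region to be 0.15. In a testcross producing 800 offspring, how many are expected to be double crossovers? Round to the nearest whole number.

Map distances give recombination frequencies of 0.085 and 0.060 for the two intervals.
With interference 0.15 (so coincidence = 0.85), expected double-crossover frequency = 0.085 × 0.060 × 0.85 = 0.00434.
Expected number = 0.00434 × 800 = 3.47 ≈ 3.

3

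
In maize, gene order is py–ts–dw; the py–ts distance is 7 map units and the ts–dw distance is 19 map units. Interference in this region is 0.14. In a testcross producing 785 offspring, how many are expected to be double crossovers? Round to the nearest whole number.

Map distances give recombination frequencies of 0.070 and 0.190 for the two intervals.
With interference 0.14 (so coincidence = 0.86), expected double-crossover frequency = 0.070 × 0.190 × 0.86 = 0.01144.
Expected number = 0.01144 × 785 = 8.98 ≈ 9.

9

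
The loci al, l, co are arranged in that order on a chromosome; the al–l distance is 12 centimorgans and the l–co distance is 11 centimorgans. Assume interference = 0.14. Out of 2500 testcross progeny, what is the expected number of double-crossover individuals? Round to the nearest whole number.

28

Map distances give recombination frequencies of 0.120 and 0.110 for the two intervals.
With interference 0.14 (so coincidence = 0.86), expected double-crossover frequency = 0.120 × 0.110 × 0.86 = 0.01135.
Expected number = 0.01135 × 2500 = 28.38 ≈ 28.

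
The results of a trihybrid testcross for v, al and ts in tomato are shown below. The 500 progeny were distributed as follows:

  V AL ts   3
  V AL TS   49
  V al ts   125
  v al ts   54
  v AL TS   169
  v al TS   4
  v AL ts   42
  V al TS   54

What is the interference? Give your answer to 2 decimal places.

0.69

The two most frequent reciprocal classes, V al ts and v AL TS, are the parental types, so the F1 was V al ts / v AL TS.
The two rarest classes, V AL ts and v al TS, are the double crossovers. Comparing them with the parentals, only the al allele has switched, so al is the middle locus and the order is v – al – ts.
v–al: (103 + 7)/500 = 0.2200; al–ts: (96 + 7)/500 = 0.2060.
Expected DCO frequency = 0.2200 × 0.2060 ≈ 0.04532; observed = 7/500 ≈ 0.01400.
Coefficient of coincidence = 0.01400/0.04532 ≈ 0.31; interference = 1 − 0.31 = 0.69.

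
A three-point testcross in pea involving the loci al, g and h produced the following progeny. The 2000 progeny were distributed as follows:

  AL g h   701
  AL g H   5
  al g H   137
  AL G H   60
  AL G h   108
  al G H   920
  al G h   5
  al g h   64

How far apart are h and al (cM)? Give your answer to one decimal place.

The two most frequent reciprocal classes, AL g h and al G H, are the parental types, so the F1 was AL g h / al G H.
The two rarest classes, AL g H and al G h, are the double crossovers. Comparing them with the parentals, only the h allele has switched, so h is the middle locus and the order is g – h – al.
Crossovers in the h–al interval produce the single-crossover classes al g h and AL G H (64 + 60 = 124) plus the double crossovers (10).
RF(h–al) = (124 + 10) / 2000 = 134/2000 = 0.0670 → 6.7 cM.

6.7 cM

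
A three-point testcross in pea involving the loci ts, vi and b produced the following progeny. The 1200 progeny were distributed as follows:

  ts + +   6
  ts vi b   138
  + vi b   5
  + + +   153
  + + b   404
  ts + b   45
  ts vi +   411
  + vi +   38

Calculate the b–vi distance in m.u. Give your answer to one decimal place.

The two most frequent reciprocal classes, ts vi + and + + b, are the parental types, so the F1 was ts vi + / + + b.
The two rarest classes, ts + + and + vi b, are the double crossovers. Comparing them with the parentals, only the vi allele has switched, so vi is the middle locus and the order is ts – vi – b.
Crossovers in the vi–b interval produce the single-crossover classes ts vi b and + + + (138 + 153 = 291) plus the double crossovers (11).
RF(vi–b) = (291 + 11) / 1200 = 302/1200 = 0.2517 → 25.2 m.u.

25.2 m.u.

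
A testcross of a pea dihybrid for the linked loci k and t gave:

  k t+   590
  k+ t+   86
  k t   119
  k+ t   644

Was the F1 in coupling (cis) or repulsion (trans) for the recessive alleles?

trans

The two most frequent classes are k+ t (644) and k t+ (590); these are the parental (non-recombinant) types.
So the F1 carried k+ t on one chromosome and k t+ on the other — the recessive alleles are on opposite chromosomes (trans / repulsion).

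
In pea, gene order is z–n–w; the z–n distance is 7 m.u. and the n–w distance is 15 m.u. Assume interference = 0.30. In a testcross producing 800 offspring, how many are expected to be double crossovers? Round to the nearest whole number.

6

Map distances give recombination frequencies of 0.070 and 0.150 for the two intervals.
With interference 0.30 (so coincidence = 0.70), expected double-crossover frequency = 0.070 × 0.150 × 0.70 = 0.00735.
Expected number = 0.00735 × 800 = 5.88 ≈ 6.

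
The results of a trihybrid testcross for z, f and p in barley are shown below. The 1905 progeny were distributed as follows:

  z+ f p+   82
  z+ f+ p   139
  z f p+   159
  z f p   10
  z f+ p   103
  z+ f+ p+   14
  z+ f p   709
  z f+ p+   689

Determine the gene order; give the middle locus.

z

The two most frequent reciprocal classes, z f+ p+ and z+ f p, are the parental types, so the F1 was z f+ p+ / z+ f p.
The two rarest classes, z+ f+ p+ and z f p, are the double crossovers. Comparing them with the parentals, only the z allele has switched, so z is the middle locus and the order is p – z – f.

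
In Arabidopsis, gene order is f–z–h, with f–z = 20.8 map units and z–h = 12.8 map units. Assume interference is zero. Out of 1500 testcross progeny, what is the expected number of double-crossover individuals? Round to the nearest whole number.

Map distances give recombination frequencies of 0.208 and 0.128 for the two intervals.
With no interference, expected double-crossover frequency = 0.208 × 0.128 = 0.02662.
Expected number = 0.02662 × 1500 = 39.94 ≈ 40.

40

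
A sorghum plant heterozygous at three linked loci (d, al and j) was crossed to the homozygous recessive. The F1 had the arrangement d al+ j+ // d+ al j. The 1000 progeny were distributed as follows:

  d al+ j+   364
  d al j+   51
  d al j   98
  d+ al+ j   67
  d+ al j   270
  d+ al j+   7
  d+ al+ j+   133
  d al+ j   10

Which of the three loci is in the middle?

The two rarest classes, d al+ j and d+ al j+, are the double crossovers. Comparing them with the parentals, only the j allele has switched, so j is the middle locus and the order is d – j – al.

j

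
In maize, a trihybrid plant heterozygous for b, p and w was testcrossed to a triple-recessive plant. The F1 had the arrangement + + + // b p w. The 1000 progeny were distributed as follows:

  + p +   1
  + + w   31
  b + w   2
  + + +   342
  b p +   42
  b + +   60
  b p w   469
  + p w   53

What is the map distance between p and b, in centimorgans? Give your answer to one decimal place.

The two rarest classes, + p + and b + w, are the double crossovers. Comparing them with the parentals, only the p allele has switched, so p is the middle locus and the order is w – p – b.
Crossovers in the p–b interval produce the single-crossover classes b + + and + p w (60 + 53 = 113) plus the double crossovers (3).
RF(p–b) = (113 + 3) / 1000 = 116/1000 = 0.1160 → 11.6 centimorgans.

11.6 centimorgans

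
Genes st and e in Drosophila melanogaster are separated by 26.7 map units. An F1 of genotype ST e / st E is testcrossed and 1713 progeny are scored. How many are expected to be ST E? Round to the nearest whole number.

229

A map distance of 26.7 map units corresponds to a recombination frequency of 0.267.
The F1 is ST e / st E, so ST E is a recombinant gamete class with expected frequency r/2 = 0.267/2 = 0.1335.
Expected number = 0.1335 × 1713 = 228.69 ≈ 229.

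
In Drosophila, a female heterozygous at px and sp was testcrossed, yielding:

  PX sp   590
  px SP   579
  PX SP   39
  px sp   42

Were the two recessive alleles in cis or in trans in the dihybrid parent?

The two most frequent classes are PX sp (590) and px SP (579); these are the parental (non-recombinant) types.
So the F1 carried PX sp on one chromosome and px SP on the other — the recessive alleles are on opposite chromosomes (trans / repulsion).

trans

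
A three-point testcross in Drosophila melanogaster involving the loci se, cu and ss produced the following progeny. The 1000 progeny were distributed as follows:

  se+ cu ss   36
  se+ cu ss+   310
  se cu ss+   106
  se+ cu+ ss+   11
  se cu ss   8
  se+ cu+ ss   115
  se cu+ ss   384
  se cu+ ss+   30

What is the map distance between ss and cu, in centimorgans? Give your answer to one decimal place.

The two most frequent reciprocal classes, se+ cu ss+ and se cu+ ss, are the parental types, so the F1 was se+ cu ss+ / se cu+ ss.
The two rarest classes, se+ cu+ ss+ and se cu ss, are the double crossovers. Comparing them with the parentals, only the cu allele has switched, so cu is the middle locus and the order is se – cu – ss.
Crossovers in the cu–ss interval produce the single-crossover classes se+ cu ss and se cu+ ss+ (36 + 30 = 66) plus the double crossovers (19).
RF(cu–ss) = (66 + 19) / 1000 = 85/1000 = 0.0850 → 8.5 centimorgans.

8.5 centimorgans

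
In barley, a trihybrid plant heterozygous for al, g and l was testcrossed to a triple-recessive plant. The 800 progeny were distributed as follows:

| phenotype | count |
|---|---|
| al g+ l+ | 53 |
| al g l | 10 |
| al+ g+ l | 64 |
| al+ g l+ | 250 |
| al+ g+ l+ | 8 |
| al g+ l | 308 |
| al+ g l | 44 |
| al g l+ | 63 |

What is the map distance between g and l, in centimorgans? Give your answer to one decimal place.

The two most frequent reciprocal classes, al+ g l+ and al g+ l, are the parental types, so the F1 was al+ g l+ / al g+ l.
The two rarest classes, al+ g+ l+ and al g l, are the double crossovers. Comparing them with the parentals, only the g allele has switched, so g is the middle locus and the order is l – g – al.
Crossovers in the l–g interval produce the single-crossover classes al+ g l and al g+ l+ (44 + 53 = 97) plus the double crossovers (18).
RF(l–g) = (97 + 18) / 800 = 115/800 = 0.1437 → 14.4 centimorgans.

14.4 centimorgans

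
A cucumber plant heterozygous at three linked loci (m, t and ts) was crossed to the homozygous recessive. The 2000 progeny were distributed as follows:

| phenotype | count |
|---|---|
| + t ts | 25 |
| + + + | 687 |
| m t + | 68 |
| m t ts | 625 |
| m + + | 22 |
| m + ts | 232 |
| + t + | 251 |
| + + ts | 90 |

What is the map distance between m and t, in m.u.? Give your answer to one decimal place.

26.5 m.u.

The two most frequent reciprocal classes, m t ts and + + +, are the parental types, so the F1 was m t ts / + + +.
The two rarest classes, + t ts and m + +, are the double crossovers. Comparing them with the parentals, only the m allele has switched, so m is the middle locus and the order is t – m – ts.
Crossovers in the t–m interval produce the single-crossover classes m + ts and + t + (232 + 251 = 483) plus the double crossovers (47).
RF(t–m) = (483 + 47) / 2000 = 530/2000 = 0.2650 → 26.5 m.u.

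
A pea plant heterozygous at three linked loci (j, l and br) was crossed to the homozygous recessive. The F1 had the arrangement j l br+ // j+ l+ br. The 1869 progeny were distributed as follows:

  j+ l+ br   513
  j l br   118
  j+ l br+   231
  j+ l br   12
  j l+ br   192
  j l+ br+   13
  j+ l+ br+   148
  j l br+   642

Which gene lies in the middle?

l

The two rarest classes, j l+ br+ and j+ l br, are the double crossovers. Comparing them with the parentals, only the l allele has switched, so l is the middle locus and the order is j – l – br.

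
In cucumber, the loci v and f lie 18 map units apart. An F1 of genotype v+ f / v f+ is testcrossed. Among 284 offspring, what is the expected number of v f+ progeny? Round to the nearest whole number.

116

A map distance of 18 map units corresponds to a recombination frequency of 0.180.
The F1 is v+ f / v f+, so v f+ is a parental gamete class with expected frequency (1 − r)/2 = 0.820/2 = 0.4100.
Expected number = 0.4100 × 284 = 116.44 ≈ 116.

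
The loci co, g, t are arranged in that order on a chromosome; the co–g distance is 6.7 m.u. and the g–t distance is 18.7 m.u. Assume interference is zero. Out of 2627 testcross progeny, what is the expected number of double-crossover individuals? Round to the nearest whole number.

33

Map distances give recombination frequencies of 0.067 and 0.187 for the two intervals.
With no interference, expected double-crossover frequency = 0.067 × 0.187 = 0.01253.
Expected number = 0.01253 × 2627 = 32.91 ≈ 33.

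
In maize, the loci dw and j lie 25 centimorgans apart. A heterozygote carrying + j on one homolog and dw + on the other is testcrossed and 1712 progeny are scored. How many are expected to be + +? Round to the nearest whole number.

A map distance of 25 centimorgans corresponds to a recombination frequency of 0.250.
The F1 is + j / dw +, so + + is a recombinant gamete class with expected frequency r/2 = 0.250/2 = 0.1250.
Expected number = 0.1250 × 1712 = 214.00 ≈ 214.

214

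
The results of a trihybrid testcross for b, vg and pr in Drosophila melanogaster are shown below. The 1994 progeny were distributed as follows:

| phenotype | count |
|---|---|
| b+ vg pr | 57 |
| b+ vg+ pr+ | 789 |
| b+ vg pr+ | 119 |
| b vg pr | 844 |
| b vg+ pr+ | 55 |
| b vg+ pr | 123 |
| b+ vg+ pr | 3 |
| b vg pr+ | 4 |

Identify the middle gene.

The two most frequent reciprocal classes, b+ vg+ pr+ and b vg pr, are the parental types, so the F1 was b+ vg+ pr+ / b vg pr.
The two rarest classes, b+ vg+ pr and b vg pr+, are the double crossovers. Comparing them with the parentals, only the pr allele has switched, so pr is the middle locus and the order is vg – pr – b.

pr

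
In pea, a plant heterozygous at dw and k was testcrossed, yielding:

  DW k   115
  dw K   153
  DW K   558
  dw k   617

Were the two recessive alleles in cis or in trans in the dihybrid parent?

The two most frequent classes are DW K (558) and dw k (617); these are the parental (non-recombinant) types.
So the F1 carried DW K on one chromosome and dw k on the other — the recessive alleles are on the same chromosome (cis / coupling).

cis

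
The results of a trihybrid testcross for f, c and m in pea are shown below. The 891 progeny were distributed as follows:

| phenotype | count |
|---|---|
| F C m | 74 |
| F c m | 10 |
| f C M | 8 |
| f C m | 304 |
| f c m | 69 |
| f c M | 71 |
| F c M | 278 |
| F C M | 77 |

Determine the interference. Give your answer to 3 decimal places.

0.400

The two most frequent reciprocal classes, f C m and F c M, are the parental types, so the F1 was f C m / F c M.
The two rarest classes, f C M and F c m, are the double crossovers. Comparing them with the parentals, only the m allele has switched, so m is the middle locus and the order is f – m – c.
f–m: (145 + 18)/891 = 0.1829; m–c: (146 + 18)/891 = 0.1841.
Expected DCO frequency = 0.1829 × 0.1841 ≈ 0.03367; observed = 18/891 ≈ 0.02020.
Coefficient of coincidence = 0.02020/0.03367 ≈ 0.600; interference = 1 − 0.600 = 0.400.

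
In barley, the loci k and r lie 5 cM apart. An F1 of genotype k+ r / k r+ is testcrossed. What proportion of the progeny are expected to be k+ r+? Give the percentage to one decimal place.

2.5%

A map distance of 5 cM corresponds to a recombination frequency of 0.050.
The F1 is k+ r / k r+, so k+ r+ is a recombinant gamete class with expected frequency r/2 = 0.050/2 = 0.0250.
That is 0.0250 = 2.5% of the progeny.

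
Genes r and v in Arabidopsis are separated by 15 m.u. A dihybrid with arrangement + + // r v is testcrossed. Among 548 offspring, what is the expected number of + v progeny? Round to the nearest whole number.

A map distance of 15 m.u. corresponds to a recombination frequency of 0.150.
The F1 is + + / r v, so + v is a recombinant gamete class with expected frequency r/2 = 0.150/2 = 0.0750.
Expected number = 0.0750 × 548 = 41.10 ≈ 41.

41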